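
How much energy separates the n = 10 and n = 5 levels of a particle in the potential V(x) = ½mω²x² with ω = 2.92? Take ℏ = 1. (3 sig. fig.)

ΔE = 14.6

E_n = ℏω(n + ½), so ΔE = (10 − 5) ℏω = 5 × 2.92 = 14.60.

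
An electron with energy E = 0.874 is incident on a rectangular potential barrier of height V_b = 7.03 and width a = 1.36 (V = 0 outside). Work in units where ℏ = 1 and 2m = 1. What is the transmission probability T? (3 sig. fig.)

T = 0.00204

Since E < V_b the interior solution is evanescent with decay constant κ = √(2m(V_b − E))/ℏ = 2.481.
κa = 3.374, sinh(κa) = 14.59.
Matching ψ, ψ′ at both faces gives T = [1 + V_b² sinh²(κa) / (4E(V_b − E))]⁻¹ = 1/489.5 = 0.00204.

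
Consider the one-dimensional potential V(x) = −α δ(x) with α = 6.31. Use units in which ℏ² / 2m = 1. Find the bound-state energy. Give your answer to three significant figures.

For x ≠ 0 the bound state is ψ ∝ e^{−κ|x|}; integrating the TISE across the delta gives the cusp condition 2κ = 2mα/ℏ², so κ = 3.155.
Then E = −ℏ²κ²/(2m) = −mα²/(2ℏ²) = -9.954.

E = -9.95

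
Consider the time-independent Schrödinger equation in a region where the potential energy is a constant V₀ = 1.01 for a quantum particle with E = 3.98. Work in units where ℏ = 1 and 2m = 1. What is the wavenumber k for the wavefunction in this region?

With E > V₀ the solution is oscillatory, ψ ∝ e^{±ikx} with k = √(2m(E − V₀))/ℏ.
k = √(2 × 0.5 × 2.97) = 1.723.

k = 1.72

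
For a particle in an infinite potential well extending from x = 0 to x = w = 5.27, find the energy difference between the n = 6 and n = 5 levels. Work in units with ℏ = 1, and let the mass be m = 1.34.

ΔE = 1.46

E_n = n²π²ℏ²/(2mw²), so ΔE = (6² − 5²) π²ℏ²/(2mw²).
ΔE = 11 × π² / (2 × 1.34 × 5.27²) = 1.459.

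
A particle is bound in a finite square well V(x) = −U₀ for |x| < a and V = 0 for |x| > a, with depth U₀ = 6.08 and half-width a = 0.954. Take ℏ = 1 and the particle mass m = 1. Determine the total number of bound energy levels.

Define the well-strength parameter z₀ = (a/ℏ)√(2mU₀) = 0.954 × √(2·1·6.08) = 3.327.
The even/odd transcendental equations gain one root per π/2 in z₀, giving N = 1 + ⌊2z₀/π⌋ = 1 + ⌊2.118⌋ = 3.

N = 3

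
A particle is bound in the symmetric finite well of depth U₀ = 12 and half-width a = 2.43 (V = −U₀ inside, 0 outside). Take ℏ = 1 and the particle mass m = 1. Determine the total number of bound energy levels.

Define the well-strength parameter z₀ = (a/ℏ)√(2mU₀) = 2.43 × √(2·1·12) = 11.90.
The even/odd transcendental equations gain one root per π/2 in z₀, giving N = 1 + ⌊2z₀/π⌋ = 1 + ⌊7.579⌋ = 8.

N = 8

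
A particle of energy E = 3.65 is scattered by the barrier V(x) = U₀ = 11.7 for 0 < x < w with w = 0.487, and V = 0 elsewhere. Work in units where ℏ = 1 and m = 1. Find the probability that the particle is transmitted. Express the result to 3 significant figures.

Since E < U₀ the interior solution is evanescent with decay constant κ = √(2m(U₀ − E))/ℏ = 4.012.
κw = 1.954, sinh(κw) = 3.458.
Matching ψ, ψ′ at both faces gives T = [1 + U₀² sinh²(κw) / (4E(U₀ − E))]⁻¹ = 1/14.93 = 0.0670.

T = 0.0670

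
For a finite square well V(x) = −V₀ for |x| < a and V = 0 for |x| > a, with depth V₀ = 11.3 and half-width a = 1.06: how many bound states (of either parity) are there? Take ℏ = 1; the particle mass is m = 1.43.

The dimensionless depth is z₀ = a√(2mV₀)/ℏ = 1.06 × √(32.32) = 6.026.
The even/odd transcendental equations gain one root per π/2 in z₀, giving N = 1 + ⌊2z₀/π⌋ = 1 + ⌊3.836⌋ = 4.

N = 4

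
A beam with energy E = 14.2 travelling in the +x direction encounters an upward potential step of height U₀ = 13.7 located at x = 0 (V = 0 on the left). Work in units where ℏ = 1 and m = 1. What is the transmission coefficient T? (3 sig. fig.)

The wavenumbers are k₁ = √(2mE)/ℏ = 5.329 on the left and k₂ = √(2m(E − U₀))/ℏ = 1.000 on the right.
Matching ψ and ψ′ at x = 0 gives r = (k₁ − k₂)/(k₁ + k₂), so R = r² = 0.4679 and T = 1 − R = 0.5321.

T = 0.532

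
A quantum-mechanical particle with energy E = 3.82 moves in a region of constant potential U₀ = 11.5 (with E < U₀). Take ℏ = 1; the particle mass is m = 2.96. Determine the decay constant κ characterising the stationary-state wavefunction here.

Since E < U₀ the TISE in this region is ψ'' = κ²ψ with κ = √(2m(U₀ − E))/ℏ.
κ = √(2 × 2.96 × 7.68) = 6.743.

κ = 6.74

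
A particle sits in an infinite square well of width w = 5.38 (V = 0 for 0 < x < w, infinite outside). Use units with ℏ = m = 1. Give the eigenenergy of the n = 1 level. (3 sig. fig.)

Requiring ψ(0) = ψ(w) = 0 quantises k = nπ/w, hence E_n = ℏ²k²/2m = n²π²ℏ²/(2mw²).
E_1 = 1² × π² / (2 × 1 × 5.38²) = 0.1705.

E = 0.170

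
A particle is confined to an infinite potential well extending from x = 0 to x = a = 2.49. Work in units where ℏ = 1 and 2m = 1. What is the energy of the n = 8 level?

The infinite-well eigenfunctions ψ_n = √(2/a) sin(nπx/a) vanish at both walls, giving E_n = n²π²ℏ²/(2ma²).
E_8 = 8² × π² / (2 × 0.5 × 2.49²) = 101.9.

E = 102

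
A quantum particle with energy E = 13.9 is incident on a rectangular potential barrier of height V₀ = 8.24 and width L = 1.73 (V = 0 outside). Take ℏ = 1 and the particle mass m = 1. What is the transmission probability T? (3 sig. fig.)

T = 0.959

Above the barrier the interior wavenumber is k₂ = √(2m(E − V₀))/ℏ = 3.365, giving phase k₂L = 5.821.
T = [1 + V₀² sin²(k₂L) / (4E(E − V₀))]⁻¹ = 1/1.043 = 0.959.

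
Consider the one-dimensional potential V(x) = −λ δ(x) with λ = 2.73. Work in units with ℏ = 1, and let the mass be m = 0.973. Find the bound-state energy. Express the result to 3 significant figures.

E = -3.63

The bound state is ψ(x) = √κ e^{−κ|x|}. The derivative jump ψ'(0⁺) − ψ'(0⁻) = −(2mλ/ℏ²)ψ(0) fixes κ = mλ/ℏ² = 2.656.
Then E = −ℏ²κ²/(2m) = −mλ²/(2ℏ²) = -3.626.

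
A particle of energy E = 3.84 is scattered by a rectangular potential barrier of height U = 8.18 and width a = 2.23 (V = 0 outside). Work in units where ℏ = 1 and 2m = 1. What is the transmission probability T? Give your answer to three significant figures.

E < U: inside the barrier ψ ∝ e^{±κx} with κ = √(2m(U − E))/ℏ = 2.083.
κa = 4.646, sinh(κa) = 52.06.
Matching ψ, ψ′ at both faces gives T = [1 + U² sinh²(κa) / (4E(U − E))]⁻¹ = 1/2722 = 0.000367.

T = 0.000367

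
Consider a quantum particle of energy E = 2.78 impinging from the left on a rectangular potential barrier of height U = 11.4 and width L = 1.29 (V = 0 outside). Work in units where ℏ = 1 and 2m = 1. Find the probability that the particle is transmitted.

T = 0.00151

E < U: inside the barrier ψ ∝ e^{±κx} with κ = √(2m(U − E))/ℏ = 2.936.
κL = 3.787, sinh(κL) = 22.06.
The exact tunnelling result is T⁻¹ = 1 + U² sinh²(κL) / [4E(U − E)] = 660.8, so T = 0.00151.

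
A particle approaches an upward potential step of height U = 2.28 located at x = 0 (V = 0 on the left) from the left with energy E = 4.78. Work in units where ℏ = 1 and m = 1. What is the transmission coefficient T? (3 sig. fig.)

The wavenumbers are k₁ = √(2mE)/ℏ = 3.092 on the left and k₂ = √(2m(E − U))/ℏ = 2.236 on the right.
Matching ψ and ψ′ at x = 0 gives r = (k₁ − k₂)/(k₁ + k₂), so R = r² = 0.02580 and T = 1 − R = 0.9742.

T = 0.974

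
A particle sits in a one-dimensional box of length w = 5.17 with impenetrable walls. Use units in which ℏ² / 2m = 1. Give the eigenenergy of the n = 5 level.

E = 9.23

The infinite-well eigenfunctions ψ_n = √(2/w) sin(nπx/w) vanish at both walls, giving E_n = n²π²ℏ²/(2mw²).
E_5 = 5² × π² / (2 × 0.5 × 5.17²) = 9.231.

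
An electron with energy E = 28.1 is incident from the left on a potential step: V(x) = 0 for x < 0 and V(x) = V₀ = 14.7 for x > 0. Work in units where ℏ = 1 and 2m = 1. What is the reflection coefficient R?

The wavenumbers are k₁ = √(2mE)/ℏ = 5.301 on the left and k₂ = √(2m(E − V₀))/ℏ = 3.661 on the right.
Matching ψ and ψ′ at x = 0 gives r = (k₁ − k₂)/(k₁ + k₂), so R = r² = 0.03350 and T = 1 − R = 0.9665.

R = 0.0335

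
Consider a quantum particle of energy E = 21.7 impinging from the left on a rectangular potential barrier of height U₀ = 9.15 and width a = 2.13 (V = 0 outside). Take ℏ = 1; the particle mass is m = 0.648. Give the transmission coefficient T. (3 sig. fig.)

T = 0.960

Above the barrier the interior wavenumber is k₂ = √(2m(E − U₀))/ℏ = 4.033, giving phase k₂a = 8.590.
T = [1 + U₀² sin²(k₂a) / (4E(E − U₀))]⁻¹ = 1/1.042 = 0.960.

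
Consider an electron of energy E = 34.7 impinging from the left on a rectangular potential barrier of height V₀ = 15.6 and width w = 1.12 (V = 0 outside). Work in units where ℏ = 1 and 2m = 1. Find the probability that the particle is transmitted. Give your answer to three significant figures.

E > V₀: inside the barrier k₂ = √(2m(E − V₀))/ℏ = 4.370, k₂w = 4.895.
Matching at both interfaces gives T⁻¹ = 1 + V₀² sin²(k₂w) / [4E(E − V₀)] = 1.089, hence T = 0.918.

T = 0.918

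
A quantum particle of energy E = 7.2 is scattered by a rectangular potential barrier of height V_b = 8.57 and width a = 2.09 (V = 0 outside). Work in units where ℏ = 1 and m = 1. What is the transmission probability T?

T = 0.00212

E < V_b: inside the barrier ψ ∝ e^{±κx} with κ = √(2m(V_b − E))/ℏ = 1.655.
κa = 3.460, sinh(κa) = 15.89.
The exact tunnelling result is T⁻¹ = 1 + V_b² sinh²(κa) / [4E(V_b − E)] = 470.8, so T = 0.00212.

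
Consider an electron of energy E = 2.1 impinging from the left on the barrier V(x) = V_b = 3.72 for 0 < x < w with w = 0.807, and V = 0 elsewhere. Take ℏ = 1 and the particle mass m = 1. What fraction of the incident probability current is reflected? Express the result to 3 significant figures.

R = 0.806

Since E < V_b the interior solution is evanescent with decay constant κ = √(2m(V_b − E))/ℏ = 1.800.
κw = 1.453, sinh(κw) = 2.020.
The exact tunnelling result is T⁻¹ = 1 + V_b² sinh²(κw) / [4E(V_b − E)] = 5.150, so T = 0.194.
R = 1 − T = 0.806.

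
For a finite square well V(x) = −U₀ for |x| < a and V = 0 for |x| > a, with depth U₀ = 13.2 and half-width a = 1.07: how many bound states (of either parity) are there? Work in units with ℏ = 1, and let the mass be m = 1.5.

N = 5

The dimensionless depth is z₀ = a√(2mU₀)/ℏ = 1.07 × √(39.60) = 6.733.
The even/odd transcendental equations gain one root per π/2 in z₀, giving N = 1 + ⌊2z₀/π⌋ = 1 + ⌊4.287⌋ = 5.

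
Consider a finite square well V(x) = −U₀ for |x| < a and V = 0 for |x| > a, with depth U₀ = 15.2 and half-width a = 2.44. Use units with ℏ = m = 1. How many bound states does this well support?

Define the well-strength parameter z₀ = (a/ℏ)√(2mU₀) = 2.44 × √(2·1·15.2) = 13.45.
The even/odd transcendental equations gain one root per π/2 in z₀, giving N = 1 + ⌊2z₀/π⌋ = 1 + ⌊8.565⌋ = 9.

N = 9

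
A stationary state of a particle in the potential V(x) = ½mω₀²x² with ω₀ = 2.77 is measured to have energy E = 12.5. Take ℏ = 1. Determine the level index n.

E_n = ℏω₀(n + ½) ⇒ n = E/(ℏω₀) − ½ = 12.5/2.77 − 0.5 = 4.013 → n = 4.

n = 4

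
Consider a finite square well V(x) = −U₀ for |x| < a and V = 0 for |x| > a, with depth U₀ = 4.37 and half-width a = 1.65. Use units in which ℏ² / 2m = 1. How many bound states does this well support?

The dimensionless depth is z₀ = a√(2mU₀)/ℏ = 1.65 × √(4.370) = 3.449.
A new bound state (alternating even/odd) appears each time z₀ passes a multiple of π/2, so N = ⌊2z₀/π⌋ + 1 = ⌊2.196⌋ + 1 = 3.

N = 3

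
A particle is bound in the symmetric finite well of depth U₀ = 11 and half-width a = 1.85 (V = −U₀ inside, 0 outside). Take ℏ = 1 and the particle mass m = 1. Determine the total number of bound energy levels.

Define the well-strength parameter z₀ = (a/ℏ)√(2mU₀) = 1.85 × √(2·1·11) = 8.677.
The even/odd transcendental equations gain one root per π/2 in z₀, giving N = 1 + ⌊2z₀/π⌋ = 1 + ⌊5.524⌋ = 6.

N = 6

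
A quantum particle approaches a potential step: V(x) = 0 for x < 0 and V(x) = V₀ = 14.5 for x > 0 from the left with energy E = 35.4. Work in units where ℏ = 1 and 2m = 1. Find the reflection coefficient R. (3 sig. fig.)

R = 0.0172

On each side the TISE gives plane waves with k = √(2m(E − V))/ℏ: k₁ = √(2·½·35.4) = 5.950, k₂ = √(2·½·20.9) = 4.572.
Matching ψ and ψ′ at x = 0 gives r = (k₁ − k₂)/(k₁ + k₂), so R = r² = 0.01716 and T = 1 − R = 0.9828.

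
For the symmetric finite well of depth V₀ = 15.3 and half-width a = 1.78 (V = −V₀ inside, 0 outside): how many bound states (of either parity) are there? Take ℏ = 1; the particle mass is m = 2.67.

Define the well-strength parameter z₀ = (a/ℏ)√(2mV₀) = 1.78 × √(2·2.67·15.3) = 16.09.
The even/odd transcendental equations gain one root per π/2 in z₀, giving N = 1 + ⌊2z₀/π⌋ = 1 + ⌊10.24⌋ = 11.

N = 11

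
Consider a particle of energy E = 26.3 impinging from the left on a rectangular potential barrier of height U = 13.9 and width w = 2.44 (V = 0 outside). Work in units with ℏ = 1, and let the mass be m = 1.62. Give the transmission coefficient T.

E > U: inside the barrier k₂ = √(2m(E − U))/ℏ = 6.338, k₂w = 15.47.
T = [1 + U² sin²(k₂w) / (4E(E − U))]⁻¹ = 1/1.009 = 0.992.

T = 0.992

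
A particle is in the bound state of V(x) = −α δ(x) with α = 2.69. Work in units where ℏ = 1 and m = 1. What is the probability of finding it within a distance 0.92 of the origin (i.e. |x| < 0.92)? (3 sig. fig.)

P = 0.993

The normalised bound state is ψ = √κ e^{−κ|x|} with κ = mα/ℏ² = 2.690.
P(|x| < d) = ∫_{−d}^{d} κ e^{−2κ|x|} dx = 1 − e^{−2κd} = 1 − e^{−4.950} = 0.9929.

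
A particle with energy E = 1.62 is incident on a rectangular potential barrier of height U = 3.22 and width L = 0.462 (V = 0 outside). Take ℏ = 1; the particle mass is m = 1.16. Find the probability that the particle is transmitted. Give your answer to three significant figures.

T = 0.494

Since E < U the interior solution is evanescent with decay constant κ = √(2m(U − E))/ℏ = 1.927.
κL = 0.8901, sinh(κL) = 1.012.
Matching ψ, ψ′ at both faces gives T = [1 + U² sinh²(κL) / (4E(U − E))]⁻¹ = 1/2.025 = 0.494.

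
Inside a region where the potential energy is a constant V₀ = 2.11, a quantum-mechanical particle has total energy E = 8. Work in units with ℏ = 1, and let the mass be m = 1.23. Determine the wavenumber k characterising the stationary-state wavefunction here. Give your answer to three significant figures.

k = 3.81

With E > V₀ the solution is oscillatory, ψ ∝ e^{±ikx} with k = √(2m(E − V₀))/ℏ.
k = √(2 × 1.23 × 5.89) = 3.806.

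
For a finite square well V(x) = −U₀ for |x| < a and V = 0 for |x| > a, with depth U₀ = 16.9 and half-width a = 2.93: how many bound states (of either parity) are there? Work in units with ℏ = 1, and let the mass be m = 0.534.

N = 8

Define the well-strength parameter z₀ = (a/ℏ)√(2mU₀) = 2.93 × √(2·0.534·16.9) = 12.45.
A new bound state (alternating even/odd) appears each time z₀ passes a multiple of π/2, so N = ⌊2z₀/π⌋ + 1 = ⌊7.925⌋ + 1 = 8.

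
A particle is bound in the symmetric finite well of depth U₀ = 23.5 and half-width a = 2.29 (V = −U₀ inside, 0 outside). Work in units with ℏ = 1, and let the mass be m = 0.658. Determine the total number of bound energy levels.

Define the well-strength parameter z₀ = (a/ℏ)√(2mU₀) = 2.29 × √(2·0.658·23.5) = 12.73.
The even/odd transcendental equations gain one root per π/2 in z₀, giving N = 1 + ⌊2z₀/π⌋ = 1 + ⌊8.107⌋ = 9.

N = 9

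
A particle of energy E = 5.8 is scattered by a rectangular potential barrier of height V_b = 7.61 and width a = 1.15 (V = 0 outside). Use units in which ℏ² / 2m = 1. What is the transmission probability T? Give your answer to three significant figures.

E < V_b: inside the barrier ψ ∝ e^{±κx} with κ = √(2m(V_b − E))/ℏ = 1.345.
κa = 1.547, sinh(κa) = 2.243.
Matching ψ, ψ′ at both faces gives T = [1 + V_b² sinh²(κa) / (4E(V_b − E))]⁻¹ = 1/7.936 = 0.126.

T = 0.126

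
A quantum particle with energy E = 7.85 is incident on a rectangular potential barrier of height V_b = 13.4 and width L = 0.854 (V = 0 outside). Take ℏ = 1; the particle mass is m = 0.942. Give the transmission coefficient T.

T = 0.0154

Since E < V_b the interior solution is evanescent with decay constant κ = √(2m(V_b − E))/ℏ = 3.234.
κL = 2.761, sinh(κL) = 7.880.
The exact tunnelling result is T⁻¹ = 1 + V_b² sinh²(κL) / [4E(V_b − E)] = 64.98, so T = 0.0154.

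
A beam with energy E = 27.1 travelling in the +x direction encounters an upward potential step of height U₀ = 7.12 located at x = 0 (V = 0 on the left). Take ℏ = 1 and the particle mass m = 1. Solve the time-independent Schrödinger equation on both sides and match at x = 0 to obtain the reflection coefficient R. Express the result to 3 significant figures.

The wavenumbers are k₁ = √(2mE)/ℏ = 7.362 on the left and k₂ = √(2m(E − U₀))/ℏ = 6.321 on the right.
Matching ψ and ψ′ at x = 0 gives r = (k₁ − k₂)/(k₁ + k₂), so R = r² = 0.005784 and T = 1 − R = 0.9942.

R = 0.00578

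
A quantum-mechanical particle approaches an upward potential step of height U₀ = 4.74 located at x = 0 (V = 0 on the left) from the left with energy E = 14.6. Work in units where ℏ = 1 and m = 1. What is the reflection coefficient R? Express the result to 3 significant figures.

The wavenumbers are k₁ = √(2mE)/ℏ = 5.404 on the left and k₂ = √(2m(E − U₀))/ℏ = 4.441 on the right.
Matching ψ and ψ′ at x = 0 gives r = (k₁ − k₂)/(k₁ + k₂), so R = r² = 0.009569 and T = 1 − R = 0.9904.

R = 0.00957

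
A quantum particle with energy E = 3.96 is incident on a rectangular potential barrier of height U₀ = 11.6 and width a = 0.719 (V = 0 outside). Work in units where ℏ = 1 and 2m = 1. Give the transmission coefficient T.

T = 0.0656

E < U₀: inside the barrier ψ ∝ e^{±κx} with κ = √(2m(U₀ − E))/ℏ = 2.764.
κa = 1.987, sinh(κa) = 3.580.
Matching ψ, ψ′ at both faces gives T = [1 + U₀² sinh²(κa) / (4E(U₀ − E))]⁻¹ = 1/15.25 = 0.0656.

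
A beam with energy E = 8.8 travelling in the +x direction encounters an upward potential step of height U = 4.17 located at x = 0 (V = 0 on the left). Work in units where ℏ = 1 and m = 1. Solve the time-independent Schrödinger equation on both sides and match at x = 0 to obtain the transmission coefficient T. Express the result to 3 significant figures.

T = 0.975

On each side the TISE gives plane waves with k = √(2m(E − V))/ℏ: k₁ = √(2·1·8.8) = 4.195, k₂ = √(2·1·4.63) = 3.043.
Matching ψ and ψ′ at x = 0 gives r = (k₁ − k₂)/(k₁ + k₂), so R = r² = 0.02534 and T = 1 − R = 0.9747.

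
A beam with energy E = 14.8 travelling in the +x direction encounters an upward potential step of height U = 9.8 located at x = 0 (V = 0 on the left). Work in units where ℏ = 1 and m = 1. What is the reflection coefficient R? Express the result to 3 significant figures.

R = 0.0701

On each side the TISE gives plane waves with k = √(2m(E − V))/ℏ: k₁ = √(2·1·14.8) = 5.441, k₂ = √(2·1·5) = 3.162.
Continuity of ψ and ψ′ at the step yields the reflection amplitude r = (k₁ − k₂)/(k₁ + k₂) = 0.2648; thus R = |r|² = 0.07014, T = 0.9299.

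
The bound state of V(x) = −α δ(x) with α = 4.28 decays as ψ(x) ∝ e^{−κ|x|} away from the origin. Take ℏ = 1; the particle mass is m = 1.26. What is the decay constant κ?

κ = 5.39

Integrating the TISE across x = 0 gives the cusp condition ψ'(0⁺) − ψ'(0⁻) = −(2mα/ℏ²)ψ(0).
With ψ ∝ e^{−κ|x|} this yields −2κ = −2mα/ℏ², so κ = mα/ℏ² = 5.393.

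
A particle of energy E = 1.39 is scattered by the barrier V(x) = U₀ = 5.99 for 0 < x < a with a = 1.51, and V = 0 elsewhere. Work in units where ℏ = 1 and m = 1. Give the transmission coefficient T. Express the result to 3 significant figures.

T = 0.000300

E < U₀: inside the barrier ψ ∝ e^{±κx} with κ = √(2m(U₀ − E))/ℏ = 3.033.
κa = 4.580, sinh(κa) = 48.75.
Matching ψ, ψ′ at both faces gives T = [1 + U₀² sinh²(κa) / (4E(U₀ − E))]⁻¹ = 1/3336 = 0.000300.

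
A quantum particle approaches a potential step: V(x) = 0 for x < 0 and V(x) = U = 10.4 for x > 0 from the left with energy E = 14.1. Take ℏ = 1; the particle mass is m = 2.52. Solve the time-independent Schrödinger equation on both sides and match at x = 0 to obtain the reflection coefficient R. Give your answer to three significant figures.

R = 0.104

On each side the TISE gives plane waves with k = √(2m(E − V))/ℏ: k₁ = √(2·2.52·14.1) = 8.430, k₂ = √(2·2.52·3.7) = 4.318.
Continuity of ψ and ψ′ at the step yields the reflection amplitude r = (k₁ − k₂)/(k₁ + k₂) = 0.3225; thus R = |r|² = 0.1040, T = 0.8960.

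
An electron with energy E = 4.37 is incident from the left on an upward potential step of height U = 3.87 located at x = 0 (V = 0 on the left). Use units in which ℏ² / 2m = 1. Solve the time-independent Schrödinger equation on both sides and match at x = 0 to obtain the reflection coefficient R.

The wavenumbers are k₁ = √(2mE)/ℏ = 2.090 on the left and k₂ = √(2m(E − U))/ℏ = 0.7071 on the right.
Matching ψ and ψ′ at x = 0 gives r = (k₁ − k₂)/(k₁ + k₂), so R = r² = 0.2445 and T = 1 − R = 0.7555.

R = 0.245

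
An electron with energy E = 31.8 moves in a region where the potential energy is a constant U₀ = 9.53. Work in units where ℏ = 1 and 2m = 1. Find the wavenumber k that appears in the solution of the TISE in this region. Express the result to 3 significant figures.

k = 4.72

With E > U₀ the solution is oscillatory, ψ ∝ e^{±ikx} with k = √(2m(E − U₀))/ℏ.
k = √(2 × 0.5 × 22.27) = 4.719.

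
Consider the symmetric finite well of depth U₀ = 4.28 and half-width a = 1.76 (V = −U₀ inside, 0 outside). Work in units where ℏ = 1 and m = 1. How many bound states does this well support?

N = 4

The dimensionless depth is z₀ = a√(2mU₀)/ℏ = 1.76 × √(8.560) = 5.149.
The even/odd transcendental equations gain one root per π/2 in z₀, giving N = 1 + ⌊2z₀/π⌋ = 1 + ⌊3.278⌋ = 4.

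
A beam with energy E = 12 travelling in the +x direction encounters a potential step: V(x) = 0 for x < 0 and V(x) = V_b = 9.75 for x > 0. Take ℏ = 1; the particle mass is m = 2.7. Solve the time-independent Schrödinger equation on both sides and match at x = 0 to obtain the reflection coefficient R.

On each side the TISE gives plane waves with k = √(2m(E − V))/ℏ: k₁ = √(2·2.7·12) = 8.050, k₂ = √(2·2.7·2.25) = 3.486.
Matching ψ and ψ′ at x = 0 gives r = (k₁ − k₂)/(k₁ + k₂), so R = r² = 0.1565 and T = 1 − R = 0.8435.

R = 0.157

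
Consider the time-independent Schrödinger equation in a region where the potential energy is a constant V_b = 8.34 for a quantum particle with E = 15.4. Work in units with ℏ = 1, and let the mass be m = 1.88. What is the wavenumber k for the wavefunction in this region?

k = 5.15

With E > V_b the solution is oscillatory, ψ ∝ e^{±ikx} with k = √(2m(E − V_b))/ℏ.
k = √(2 × 1.88 × 7.06) = 5.152.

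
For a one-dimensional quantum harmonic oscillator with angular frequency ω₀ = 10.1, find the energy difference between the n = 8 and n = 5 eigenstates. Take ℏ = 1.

ΔE = 30.3

E_n = ℏω₀(n + ½), so ΔE = (8 − 5) ℏω₀ = 3 × 10.1 = 30.30.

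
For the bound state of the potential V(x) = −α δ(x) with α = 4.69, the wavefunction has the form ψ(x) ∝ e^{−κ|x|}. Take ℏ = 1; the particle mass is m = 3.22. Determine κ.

κ = 15.1

Integrating the TISE across x = 0 gives the cusp condition ψ'(0⁺) − ψ'(0⁻) = −(2mα/ℏ²)ψ(0).
With ψ ∝ e^{−κ|x|} this yields −2κ = −2mα/ℏ², so κ = mα/ℏ² = 15.10.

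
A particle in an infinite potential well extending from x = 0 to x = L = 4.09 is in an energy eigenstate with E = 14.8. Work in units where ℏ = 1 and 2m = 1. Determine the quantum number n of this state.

For an infinite well E_n = n²π²ℏ²/(2mL²), so n = (L/πℏ)√(2mE).
n = (4.09/π) × √(2 × 0.5 × 14.8) = 5.008 → n = 5.

n = 5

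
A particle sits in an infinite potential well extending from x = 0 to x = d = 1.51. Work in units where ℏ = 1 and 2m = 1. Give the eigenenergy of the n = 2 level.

E = 17.3

The infinite-well eigenfunctions ψ_n = √(2/d) sin(nπx/d) vanish at both walls, giving E_n = n²π²ℏ²/(2md²).
E_2 = 2² × π² / (2 × 0.5 × 1.51²) = 17.31.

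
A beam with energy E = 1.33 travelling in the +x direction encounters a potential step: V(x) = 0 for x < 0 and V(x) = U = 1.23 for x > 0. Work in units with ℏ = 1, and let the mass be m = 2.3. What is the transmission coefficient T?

T = 0.676

The wavenumbers are k₁ = √(2mE)/ℏ = 2.473 on the left and k₂ = √(2m(E − U))/ℏ = 0.6782 on the right.
Continuity of ψ and ψ′ at the step yields the reflection amplitude r = (k₁ − k₂)/(k₁ + k₂) = 0.5696; thus R = |r|² = 0.3245, T = 0.6755.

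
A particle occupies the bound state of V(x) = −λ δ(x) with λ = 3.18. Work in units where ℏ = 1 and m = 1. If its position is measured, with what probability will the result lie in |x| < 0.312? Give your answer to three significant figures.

The normalised bound state is ψ = √κ e^{−κ|x|} with κ = mλ/ℏ² = 3.180.
P(|x| < d) = ∫_{−d}^{d} κ e^{−2κ|x|} dx = 1 − e^{−2κd} = 1 − e^{−1.984} = 0.8625.

P = 0.863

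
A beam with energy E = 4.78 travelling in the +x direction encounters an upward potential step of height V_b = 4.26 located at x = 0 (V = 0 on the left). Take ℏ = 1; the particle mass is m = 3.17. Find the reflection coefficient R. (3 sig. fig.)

R = 0.254

On each side the TISE gives plane waves with k = √(2m(E − V))/ℏ: k₁ = √(2·3.17·4.78) = 5.505, k₂ = √(2·3.17·0.52) = 1.816.
Matching ψ and ψ′ at x = 0 gives r = (k₁ − k₂)/(k₁ + k₂), so R = r² = 0.2540 and T = 1 − R = 0.7460.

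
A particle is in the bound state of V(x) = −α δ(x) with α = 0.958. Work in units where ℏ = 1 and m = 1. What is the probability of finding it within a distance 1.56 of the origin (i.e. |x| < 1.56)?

P = 0.950

The normalised bound state is ψ = √κ e^{−κ|x|} with κ = mα/ℏ² = 0.9580.
P(|x| < d) = ∫_{−d}^{d} κ e^{−2κ|x|} dx = 1 − e^{−2κd} = 1 − e^{−2.989} = 0.9497.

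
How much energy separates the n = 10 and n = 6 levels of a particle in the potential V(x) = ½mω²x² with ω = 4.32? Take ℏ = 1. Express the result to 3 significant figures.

ΔE = 17.3

E_n = ℏω(n + ½), so ΔE = (10 − 6) ℏω = 4 × 4.32 = 17.28.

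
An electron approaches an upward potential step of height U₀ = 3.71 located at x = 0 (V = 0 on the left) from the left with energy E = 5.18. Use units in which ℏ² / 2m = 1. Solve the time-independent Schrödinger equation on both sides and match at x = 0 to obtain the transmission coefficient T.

T = 0.907

The wavenumbers are k₁ = √(2mE)/ℏ = 2.276 on the left and k₂ = √(2m(E − U₀))/ℏ = 1.212 on the right.
Continuity of ψ and ψ′ at the step yields the reflection amplitude r = (k₁ − k₂)/(k₁ + k₂) = 0.3049; thus R = |r|² = 0.09295, T = 0.9071.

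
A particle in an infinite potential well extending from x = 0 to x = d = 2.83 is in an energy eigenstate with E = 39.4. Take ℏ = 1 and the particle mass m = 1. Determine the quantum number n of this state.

For an infinite well E_n = n²π²ℏ²/(2md²), so n = (d/πℏ)√(2mE).
n = (2.83/π) × √(2 × 1 × 39.4) = 7.996 → n = 8.

n = 8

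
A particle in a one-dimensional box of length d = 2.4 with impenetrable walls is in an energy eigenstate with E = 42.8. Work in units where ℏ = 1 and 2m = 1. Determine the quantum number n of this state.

For an infinite well E_n = n²π²ℏ²/(2md²), so n = (d/πℏ)√(2mE).
n = (2.4/π) × √(2 × 0.5 × 42.8) = 4.998 → n = 5.

n = 5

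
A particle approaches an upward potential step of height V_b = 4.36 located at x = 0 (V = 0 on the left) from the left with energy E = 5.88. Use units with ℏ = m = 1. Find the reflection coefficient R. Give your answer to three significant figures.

On each side the TISE gives plane waves with k = √(2m(E − V))/ℏ: k₁ = √(2·1·5.88) = 3.429, k₂ = √(2·1·1.52) = 1.744.
Continuity of ψ and ψ′ at the step yields the reflection amplitude r = (k₁ − k₂)/(k₁ + k₂) = 0.3259; thus R = |r|² = 0.1062, T = 0.8938.

R = 0.106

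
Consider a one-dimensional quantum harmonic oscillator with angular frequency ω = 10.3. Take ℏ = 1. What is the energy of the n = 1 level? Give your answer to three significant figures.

E = 15.5

The oscillator eigenvalues are E_n = ℏω(n + ½), so E_1 = 10.3 × 1.5 = 15.45.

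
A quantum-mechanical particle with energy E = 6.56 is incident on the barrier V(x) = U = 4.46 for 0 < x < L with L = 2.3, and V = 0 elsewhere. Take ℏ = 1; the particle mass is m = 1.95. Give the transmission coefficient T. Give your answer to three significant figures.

T = 0.970

E > U: inside the barrier k₂ = √(2m(E − U))/ℏ = 2.862, k₂L = 6.582.
Matching at both interfaces gives T⁻¹ = 1 + U² sin²(k₂L) / [4E(E − U)] = 1.031, hence T = 0.970.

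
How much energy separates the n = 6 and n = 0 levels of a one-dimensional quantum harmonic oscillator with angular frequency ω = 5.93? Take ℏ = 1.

E_n = ℏω(n + ½), so ΔE = (6 − 0) ℏω = 6 × 5.93 = 35.58.

ΔE = 35.6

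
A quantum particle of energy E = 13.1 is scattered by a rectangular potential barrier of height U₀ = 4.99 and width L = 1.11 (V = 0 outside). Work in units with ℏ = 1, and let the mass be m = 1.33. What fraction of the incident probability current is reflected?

R = 0.0456

E > U₀: inside the barrier k₂ = √(2m(E − U₀))/ℏ = 4.645, k₂L = 5.156.
T = [1 + U₀² sin²(k₂L) / (4E(E − U₀))]⁻¹ = 1/1.048 = 0.954.
R = 1 − T = 0.0456.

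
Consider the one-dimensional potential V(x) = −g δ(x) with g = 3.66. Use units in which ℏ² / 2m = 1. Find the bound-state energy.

E = -3.35

The bound state is ψ(x) = √κ e^{−κ|x|}. The derivative jump ψ'(0⁺) − ψ'(0⁻) = −(2mg/ℏ²)ψ(0) fixes κ = mg/ℏ² = 1.830.
Then E = −ℏ²κ²/(2m) = −mg²/(2ℏ²) = -3.349.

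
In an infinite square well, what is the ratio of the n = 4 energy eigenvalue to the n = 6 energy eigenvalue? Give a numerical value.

0.444444

E_n = n²π²ℏ²/(2mL²) so the ratio is n₂²/n₁² = 16/36 = 0.444444.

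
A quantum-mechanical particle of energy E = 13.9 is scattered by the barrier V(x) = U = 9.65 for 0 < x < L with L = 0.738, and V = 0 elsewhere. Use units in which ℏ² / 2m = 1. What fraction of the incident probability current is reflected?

Above the barrier the interior wavenumber is k₂ = √(2m(E − U))/ℏ = 2.062, giving phase k₂L = 1.521.
T = [1 + U² sin²(k₂L) / (4E(E − U))]⁻¹ = 1/1.393 = 0.718.
R = 1 − T = 0.282.

R = 0.282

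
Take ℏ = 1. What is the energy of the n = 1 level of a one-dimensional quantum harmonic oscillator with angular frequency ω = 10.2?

The oscillator eigenvalues are E_n = ℏω(n + ½), so E_1 = 10.2 × 1.5 = 15.30.

E = 15.3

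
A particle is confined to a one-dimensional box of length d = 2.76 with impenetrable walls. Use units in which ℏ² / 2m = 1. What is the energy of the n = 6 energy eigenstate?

E = 46.6

The infinite-well eigenfunctions ψ_n = √(2/d) sin(nπx/d) vanish at both walls, giving E_n = n²π²ℏ²/(2md²).
E_6 = 6² × π² / (2 × 0.5 × 2.76²) = 46.64.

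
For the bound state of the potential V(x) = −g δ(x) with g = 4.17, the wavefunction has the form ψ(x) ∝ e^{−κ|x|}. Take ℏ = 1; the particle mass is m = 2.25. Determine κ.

Integrate −(ℏ²/2m)ψ'' − gδ(x)ψ = Eψ from −ε to +ε: the ψ'' term gives ψ'(0⁺) − ψ'(0⁻) and the δ term gives −(2mg/ℏ²)ψ(0).
With ψ ∝ e^{−κ|x|} this yields −2κ = −2mg/ℏ², so κ = mg/ℏ² = 9.383.

κ = 9.38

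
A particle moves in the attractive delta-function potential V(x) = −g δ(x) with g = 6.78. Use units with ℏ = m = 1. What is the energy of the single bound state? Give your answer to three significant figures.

The bound state is ψ(x) = √κ e^{−κ|x|}. The derivative jump ψ'(0⁺) − ψ'(0⁻) = −(2mg/ℏ²)ψ(0) fixes κ = mg/ℏ² = 6.780.
Then E = −ℏ²κ²/(2m) = −mg²/(2ℏ²) = -22.98.

E = -23.0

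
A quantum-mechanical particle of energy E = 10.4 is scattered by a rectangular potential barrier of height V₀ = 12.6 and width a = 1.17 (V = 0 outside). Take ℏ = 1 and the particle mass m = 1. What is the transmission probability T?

Since E < V₀ the interior solution is evanescent with decay constant κ = √(2m(V₀ − E))/ℏ = 2.098.
κa = 2.454, sinh(κa) = 5.776.
The exact tunnelling result is T⁻¹ = 1 + V₀² sinh²(κa) / [4E(V₀ − E)] = 58.87, so T = 0.0170.

T = 0.0170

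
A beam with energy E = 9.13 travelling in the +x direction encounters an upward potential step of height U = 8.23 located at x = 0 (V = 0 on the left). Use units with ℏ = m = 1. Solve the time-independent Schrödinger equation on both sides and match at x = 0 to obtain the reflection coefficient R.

On each side the TISE gives plane waves with k = √(2m(E − V))/ℏ: k₁ = √(2·1·9.13) = 4.273, k₂ = √(2·1·0.9) = 1.342.
Continuity of ψ and ψ′ at the step yields the reflection amplitude r = (k₁ − k₂)/(k₁ + k₂) = 0.5221; thus R = |r|² = 0.2726, T = 0.7274.

R = 0.273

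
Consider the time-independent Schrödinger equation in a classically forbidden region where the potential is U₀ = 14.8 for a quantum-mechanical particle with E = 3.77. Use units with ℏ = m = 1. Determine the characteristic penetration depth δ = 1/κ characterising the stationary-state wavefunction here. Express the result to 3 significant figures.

δ = 0.213

Since E < U₀ the TISE in this region is ψ'' = κ²ψ with κ = √(2m(U₀ − E))/ℏ.
κ = √(2 × 1 × 11.03) = 4.697. The penetration depth is δ = 1/κ = 0.213.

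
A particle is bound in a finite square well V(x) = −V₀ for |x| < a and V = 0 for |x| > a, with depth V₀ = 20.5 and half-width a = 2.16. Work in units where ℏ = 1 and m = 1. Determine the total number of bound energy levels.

Define the well-strength parameter z₀ = (a/ℏ)√(2mV₀) = 2.16 × √(2·1·20.5) = 13.83.
A new bound state (alternating even/odd) appears each time z₀ passes a multiple of π/2, so N = ⌊2z₀/π⌋ + 1 = ⌊8.805⌋ + 1 = 9.

N = 9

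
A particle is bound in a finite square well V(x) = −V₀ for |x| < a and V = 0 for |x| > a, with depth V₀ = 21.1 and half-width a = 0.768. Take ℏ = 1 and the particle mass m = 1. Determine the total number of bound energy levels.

N = 4

The dimensionless depth is z₀ = a√(2mV₀)/ℏ = 0.768 × √(42.20) = 4.989.
A new bound state (alternating even/odd) appears each time z₀ passes a multiple of π/2, so N = ⌊2z₀/π⌋ + 1 = ⌊3.176⌋ + 1 = 4.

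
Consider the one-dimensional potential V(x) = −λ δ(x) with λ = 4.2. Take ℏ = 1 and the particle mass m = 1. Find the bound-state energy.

For x ≠ 0 the bound state is ψ ∝ e^{−κ|x|}; integrating the TISE across the delta gives the cusp condition 2κ = 2mλ/ℏ², so κ = 4.200.
Then E = −ℏ²κ²/(2m) = −mλ²/(2ℏ²) = -8.820.

E = -8.82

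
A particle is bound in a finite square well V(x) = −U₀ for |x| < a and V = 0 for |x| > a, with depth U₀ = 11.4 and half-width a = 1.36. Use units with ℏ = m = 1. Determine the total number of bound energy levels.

Define the well-strength parameter z₀ = (a/ℏ)√(2mU₀) = 1.36 × √(2·1·11.4) = 6.494.
A new bound state (alternating even/odd) appears each time z₀ passes a multiple of π/2, so N = ⌊2z₀/π⌋ + 1 = ⌊4.134⌋ + 1 = 5.

N = 5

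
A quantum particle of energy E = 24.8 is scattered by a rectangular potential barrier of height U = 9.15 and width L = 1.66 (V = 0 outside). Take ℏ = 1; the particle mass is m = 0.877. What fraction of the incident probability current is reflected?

E > U: inside the barrier k₂ = √(2m(E − U))/ℏ = 5.239, k₂L = 8.697.
T = [1 + U² sin²(k₂L) / (4E(E − U))]⁻¹ = 1/1.024 = 0.977.
R = 1 − T = 0.0233.

R = 0.0233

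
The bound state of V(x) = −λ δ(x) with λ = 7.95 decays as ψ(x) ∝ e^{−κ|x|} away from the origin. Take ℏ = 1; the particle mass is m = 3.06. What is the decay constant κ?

κ = 24.3

Integrate −(ℏ²/2m)ψ'' − λδ(x)ψ = Eψ from −ε to +ε: the ψ'' term gives ψ'(0⁺) − ψ'(0⁻) and the δ term gives −(2mλ/ℏ²)ψ(0).
With ψ ∝ e^{−κ|x|} this yields −2κ = −2mλ/ℏ², so κ = mλ/ℏ² = 24.33.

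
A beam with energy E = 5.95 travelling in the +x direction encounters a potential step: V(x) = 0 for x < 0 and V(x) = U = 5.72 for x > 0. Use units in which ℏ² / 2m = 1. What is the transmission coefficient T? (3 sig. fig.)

T = 0.549

The wavenumbers are k₁ = √(2mE)/ℏ = 2.439 on the left and k₂ = √(2m(E − U))/ℏ = 0.4796 on the right.
Continuity of ψ and ψ′ at the step yields the reflection amplitude r = (k₁ − k₂)/(k₁ + k₂) = 0.6714; thus R = |r|² = 0.4508, T = 0.5492.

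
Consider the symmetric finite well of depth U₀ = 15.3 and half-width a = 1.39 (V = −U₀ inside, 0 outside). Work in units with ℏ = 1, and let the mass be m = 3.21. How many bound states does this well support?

The dimensionless depth is z₀ = a√(2mU₀)/ℏ = 1.39 × √(98.23) = 13.78.
A new bound state (alternating even/odd) appears each time z₀ passes a multiple of π/2, so N = ⌊2z₀/π⌋ + 1 = ⌊8.770⌋ + 1 = 9.

N = 9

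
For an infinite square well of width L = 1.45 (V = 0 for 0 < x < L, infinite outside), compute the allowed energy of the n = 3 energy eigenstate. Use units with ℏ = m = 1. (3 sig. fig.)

The infinite-well eigenfunctions ψ_n = √(2/L) sin(nπx/L) vanish at both walls, giving E_n = n²π²ℏ²/(2mL²).
E_3 = 3² × π² / (2 × 1 × 1.45²) = 21.12.

E = 21.1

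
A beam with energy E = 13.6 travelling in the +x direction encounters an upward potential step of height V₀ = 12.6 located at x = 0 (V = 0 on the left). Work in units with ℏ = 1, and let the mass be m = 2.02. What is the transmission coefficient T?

T = 0.671

On each side the TISE gives plane waves with k = √(2m(E − V))/ℏ: k₁ = √(2·2.02·13.6) = 7.412, k₂ = √(2·2.02·1) = 2.010.
Continuity of ψ and ψ′ at the step yields the reflection amplitude r = (k₁ − k₂)/(k₁ + k₂) = 0.5734; thus R = |r|² = 0.3287, T = 0.6713.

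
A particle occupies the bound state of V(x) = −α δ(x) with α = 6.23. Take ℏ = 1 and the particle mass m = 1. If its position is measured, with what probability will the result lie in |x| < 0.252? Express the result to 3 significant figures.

The normalised bound state is ψ = √κ e^{−κ|x|} with κ = mα/ℏ² = 6.230.
P(|x| < d) = ∫_{−d}^{d} κ e^{−2κ|x|} dx = 1 − e^{−2κd} = 1 − e^{−3.140} = 0.9567.

P = 0.957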